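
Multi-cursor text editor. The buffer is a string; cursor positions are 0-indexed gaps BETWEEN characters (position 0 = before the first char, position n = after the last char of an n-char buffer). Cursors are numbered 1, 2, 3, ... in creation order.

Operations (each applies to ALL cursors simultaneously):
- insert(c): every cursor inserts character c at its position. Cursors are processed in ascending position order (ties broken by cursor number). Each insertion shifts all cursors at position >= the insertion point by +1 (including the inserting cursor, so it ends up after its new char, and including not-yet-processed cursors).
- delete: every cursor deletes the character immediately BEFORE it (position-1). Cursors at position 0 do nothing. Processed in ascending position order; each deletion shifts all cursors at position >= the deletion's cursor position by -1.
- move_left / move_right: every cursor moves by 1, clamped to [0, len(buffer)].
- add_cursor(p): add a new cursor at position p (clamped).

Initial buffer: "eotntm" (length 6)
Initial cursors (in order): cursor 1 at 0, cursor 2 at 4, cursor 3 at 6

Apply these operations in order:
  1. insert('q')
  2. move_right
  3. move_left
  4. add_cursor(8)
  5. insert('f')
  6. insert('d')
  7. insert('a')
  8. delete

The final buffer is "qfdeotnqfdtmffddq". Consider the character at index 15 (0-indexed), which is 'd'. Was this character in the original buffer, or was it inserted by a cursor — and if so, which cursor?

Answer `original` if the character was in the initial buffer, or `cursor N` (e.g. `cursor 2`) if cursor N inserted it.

After op 1 (insert('q')): buffer="qeotnqtmq" (len 9), cursors c1@1 c2@6 c3@9, authorship 1....2..3
After op 2 (move_right): buffer="qeotnqtmq" (len 9), cursors c1@2 c2@7 c3@9, authorship 1....2..3
After op 3 (move_left): buffer="qeotnqtmq" (len 9), cursors c1@1 c2@6 c3@8, authorship 1....2..3
After op 4 (add_cursor(8)): buffer="qeotnqtmq" (len 9), cursors c1@1 c2@6 c3@8 c4@8, authorship 1....2..3
After op 5 (insert('f')): buffer="qfeotnqftmffq" (len 13), cursors c1@2 c2@8 c3@12 c4@12, authorship 11....22..343
After op 6 (insert('d')): buffer="qfdeotnqfdtmffddq" (len 17), cursors c1@3 c2@10 c3@16 c4@16, authorship 111....222..34343
After op 7 (insert('a')): buffer="qfdaeotnqfdatmffddaaq" (len 21), cursors c1@4 c2@12 c3@20 c4@20, authorship 1111....2222..3434343
After op 8 (delete): buffer="qfdeotnqfdtmffddq" (len 17), cursors c1@3 c2@10 c3@16 c4@16, authorship 111....222..34343
Authorship (.=original, N=cursor N): 1 1 1 . . . . 2 2 2 . . 3 4 3 4 3
Index 15: author = 4

Answer: cursor 4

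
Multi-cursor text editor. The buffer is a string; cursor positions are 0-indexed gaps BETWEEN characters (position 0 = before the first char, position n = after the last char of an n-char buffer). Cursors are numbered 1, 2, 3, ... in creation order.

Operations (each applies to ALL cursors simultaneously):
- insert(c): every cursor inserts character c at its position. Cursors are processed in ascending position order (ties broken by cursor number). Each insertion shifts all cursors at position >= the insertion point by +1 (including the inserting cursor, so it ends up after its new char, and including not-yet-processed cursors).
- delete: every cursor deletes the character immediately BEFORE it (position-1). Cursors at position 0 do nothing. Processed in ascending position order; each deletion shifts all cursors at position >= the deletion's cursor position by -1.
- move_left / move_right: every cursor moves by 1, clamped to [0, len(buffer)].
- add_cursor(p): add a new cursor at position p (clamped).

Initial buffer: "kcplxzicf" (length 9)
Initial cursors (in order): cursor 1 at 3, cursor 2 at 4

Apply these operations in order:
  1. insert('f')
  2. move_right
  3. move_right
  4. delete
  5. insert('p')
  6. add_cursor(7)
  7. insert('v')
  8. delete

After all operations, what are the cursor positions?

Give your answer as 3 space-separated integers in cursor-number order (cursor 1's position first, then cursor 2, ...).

After op 1 (insert('f')): buffer="kcpflfxzicf" (len 11), cursors c1@4 c2@6, authorship ...1.2.....
After op 2 (move_right): buffer="kcpflfxzicf" (len 11), cursors c1@5 c2@7, authorship ...1.2.....
After op 3 (move_right): buffer="kcpflfxzicf" (len 11), cursors c1@6 c2@8, authorship ...1.2.....
After op 4 (delete): buffer="kcpflxicf" (len 9), cursors c1@5 c2@6, authorship ...1.....
After op 5 (insert('p')): buffer="kcpflpxpicf" (len 11), cursors c1@6 c2@8, authorship ...1.1.2...
After op 6 (add_cursor(7)): buffer="kcpflpxpicf" (len 11), cursors c1@6 c3@7 c2@8, authorship ...1.1.2...
After op 7 (insert('v')): buffer="kcpflpvxvpvicf" (len 14), cursors c1@7 c3@9 c2@11, authorship ...1.11.322...
After op 8 (delete): buffer="kcpflpxpicf" (len 11), cursors c1@6 c3@7 c2@8, authorship ...1.1.2...

Answer: 6 8 7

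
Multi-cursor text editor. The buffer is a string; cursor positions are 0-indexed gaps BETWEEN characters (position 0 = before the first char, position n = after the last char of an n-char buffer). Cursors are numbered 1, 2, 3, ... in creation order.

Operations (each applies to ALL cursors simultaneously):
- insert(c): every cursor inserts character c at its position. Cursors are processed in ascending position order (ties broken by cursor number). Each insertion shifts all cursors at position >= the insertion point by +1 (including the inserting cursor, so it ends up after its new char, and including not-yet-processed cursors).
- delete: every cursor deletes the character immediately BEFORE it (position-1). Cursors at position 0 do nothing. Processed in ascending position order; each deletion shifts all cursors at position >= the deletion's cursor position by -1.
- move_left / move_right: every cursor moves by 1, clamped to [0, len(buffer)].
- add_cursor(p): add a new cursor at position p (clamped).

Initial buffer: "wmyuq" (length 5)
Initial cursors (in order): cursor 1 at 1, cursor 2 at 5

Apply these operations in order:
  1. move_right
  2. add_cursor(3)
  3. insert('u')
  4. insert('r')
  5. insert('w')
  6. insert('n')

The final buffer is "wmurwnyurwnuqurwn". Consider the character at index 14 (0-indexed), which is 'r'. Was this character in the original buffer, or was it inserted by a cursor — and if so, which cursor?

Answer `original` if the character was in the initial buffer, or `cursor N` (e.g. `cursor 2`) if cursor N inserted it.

After op 1 (move_right): buffer="wmyuq" (len 5), cursors c1@2 c2@5, authorship .....
After op 2 (add_cursor(3)): buffer="wmyuq" (len 5), cursors c1@2 c3@3 c2@5, authorship .....
After op 3 (insert('u')): buffer="wmuyuuqu" (len 8), cursors c1@3 c3@5 c2@8, authorship ..1.3..2
After op 4 (insert('r')): buffer="wmuryuruqur" (len 11), cursors c1@4 c3@7 c2@11, authorship ..11.33..22
After op 5 (insert('w')): buffer="wmurwyurwuqurw" (len 14), cursors c1@5 c3@9 c2@14, authorship ..111.333..222
After op 6 (insert('n')): buffer="wmurwnyurwnuqurwn" (len 17), cursors c1@6 c3@11 c2@17, authorship ..1111.3333..2222
Authorship (.=original, N=cursor N): . . 1 1 1 1 . 3 3 3 3 . . 2 2 2 2
Index 14: author = 2

Answer: cursor 2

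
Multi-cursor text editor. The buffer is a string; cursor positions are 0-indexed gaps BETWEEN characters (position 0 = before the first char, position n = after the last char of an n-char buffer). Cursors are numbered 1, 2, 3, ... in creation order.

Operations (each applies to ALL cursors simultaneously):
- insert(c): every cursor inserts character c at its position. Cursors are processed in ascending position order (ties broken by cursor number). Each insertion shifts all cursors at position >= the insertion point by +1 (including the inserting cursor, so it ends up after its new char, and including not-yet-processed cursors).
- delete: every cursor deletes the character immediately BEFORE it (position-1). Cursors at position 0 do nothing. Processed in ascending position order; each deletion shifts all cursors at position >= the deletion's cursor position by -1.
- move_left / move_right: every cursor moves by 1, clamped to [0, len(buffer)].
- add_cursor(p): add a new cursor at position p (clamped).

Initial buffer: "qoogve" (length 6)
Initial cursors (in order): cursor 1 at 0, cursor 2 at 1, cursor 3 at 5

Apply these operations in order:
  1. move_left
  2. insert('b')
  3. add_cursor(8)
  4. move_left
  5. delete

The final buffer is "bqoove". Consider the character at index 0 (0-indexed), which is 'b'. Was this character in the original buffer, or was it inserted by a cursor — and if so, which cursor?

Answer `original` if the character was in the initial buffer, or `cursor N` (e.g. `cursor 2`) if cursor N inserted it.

Answer: cursor 2

Derivation:
After op 1 (move_left): buffer="qoogve" (len 6), cursors c1@0 c2@0 c3@4, authorship ......
After op 2 (insert('b')): buffer="bbqoogbve" (len 9), cursors c1@2 c2@2 c3@7, authorship 12....3..
After op 3 (add_cursor(8)): buffer="bbqoogbve" (len 9), cursors c1@2 c2@2 c3@7 c4@8, authorship 12....3..
After op 4 (move_left): buffer="bbqoogbve" (len 9), cursors c1@1 c2@1 c3@6 c4@7, authorship 12....3..
After op 5 (delete): buffer="bqoove" (len 6), cursors c1@0 c2@0 c3@4 c4@4, authorship 2.....
Authorship (.=original, N=cursor N): 2 . . . . .
Index 0: author = 2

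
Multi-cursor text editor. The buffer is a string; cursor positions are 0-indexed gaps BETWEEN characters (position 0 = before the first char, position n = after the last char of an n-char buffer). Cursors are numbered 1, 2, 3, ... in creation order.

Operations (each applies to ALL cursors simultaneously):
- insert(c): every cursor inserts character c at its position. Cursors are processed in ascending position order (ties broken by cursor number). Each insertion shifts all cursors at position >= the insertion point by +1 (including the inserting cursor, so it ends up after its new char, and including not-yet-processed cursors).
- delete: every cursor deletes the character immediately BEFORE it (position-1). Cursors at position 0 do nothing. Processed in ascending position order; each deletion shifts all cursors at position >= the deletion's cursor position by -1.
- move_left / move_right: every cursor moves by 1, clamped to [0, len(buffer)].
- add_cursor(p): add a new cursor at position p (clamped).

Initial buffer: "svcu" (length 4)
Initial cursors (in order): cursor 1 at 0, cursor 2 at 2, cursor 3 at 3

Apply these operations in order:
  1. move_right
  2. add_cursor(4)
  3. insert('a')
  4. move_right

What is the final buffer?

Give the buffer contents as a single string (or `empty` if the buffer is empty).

After op 1 (move_right): buffer="svcu" (len 4), cursors c1@1 c2@3 c3@4, authorship ....
After op 2 (add_cursor(4)): buffer="svcu" (len 4), cursors c1@1 c2@3 c3@4 c4@4, authorship ....
After op 3 (insert('a')): buffer="savcauaa" (len 8), cursors c1@2 c2@5 c3@8 c4@8, authorship .1..2.34
After op 4 (move_right): buffer="savcauaa" (len 8), cursors c1@3 c2@6 c3@8 c4@8, authorship .1..2.34

Answer: savcauaa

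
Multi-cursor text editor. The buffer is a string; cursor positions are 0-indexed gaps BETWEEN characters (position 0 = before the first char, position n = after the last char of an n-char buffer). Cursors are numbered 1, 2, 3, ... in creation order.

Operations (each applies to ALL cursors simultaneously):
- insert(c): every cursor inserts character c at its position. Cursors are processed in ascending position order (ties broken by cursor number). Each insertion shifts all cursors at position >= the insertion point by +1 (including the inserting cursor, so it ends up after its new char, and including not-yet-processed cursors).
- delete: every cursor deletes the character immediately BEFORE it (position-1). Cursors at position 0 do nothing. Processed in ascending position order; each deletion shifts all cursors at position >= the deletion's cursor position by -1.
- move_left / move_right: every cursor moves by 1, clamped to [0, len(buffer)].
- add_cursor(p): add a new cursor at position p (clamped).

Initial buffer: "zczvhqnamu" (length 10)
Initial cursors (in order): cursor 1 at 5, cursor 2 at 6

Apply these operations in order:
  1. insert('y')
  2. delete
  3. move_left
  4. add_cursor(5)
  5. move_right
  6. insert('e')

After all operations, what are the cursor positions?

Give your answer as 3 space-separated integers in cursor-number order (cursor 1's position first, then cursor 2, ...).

After op 1 (insert('y')): buffer="zczvhyqynamu" (len 12), cursors c1@6 c2@8, authorship .....1.2....
After op 2 (delete): buffer="zczvhqnamu" (len 10), cursors c1@5 c2@6, authorship ..........
After op 3 (move_left): buffer="zczvhqnamu" (len 10), cursors c1@4 c2@5, authorship ..........
After op 4 (add_cursor(5)): buffer="zczvhqnamu" (len 10), cursors c1@4 c2@5 c3@5, authorship ..........
After op 5 (move_right): buffer="zczvhqnamu" (len 10), cursors c1@5 c2@6 c3@6, authorship ..........
After op 6 (insert('e')): buffer="zczvheqeenamu" (len 13), cursors c1@6 c2@9 c3@9, authorship .....1.23....

Answer: 6 9 9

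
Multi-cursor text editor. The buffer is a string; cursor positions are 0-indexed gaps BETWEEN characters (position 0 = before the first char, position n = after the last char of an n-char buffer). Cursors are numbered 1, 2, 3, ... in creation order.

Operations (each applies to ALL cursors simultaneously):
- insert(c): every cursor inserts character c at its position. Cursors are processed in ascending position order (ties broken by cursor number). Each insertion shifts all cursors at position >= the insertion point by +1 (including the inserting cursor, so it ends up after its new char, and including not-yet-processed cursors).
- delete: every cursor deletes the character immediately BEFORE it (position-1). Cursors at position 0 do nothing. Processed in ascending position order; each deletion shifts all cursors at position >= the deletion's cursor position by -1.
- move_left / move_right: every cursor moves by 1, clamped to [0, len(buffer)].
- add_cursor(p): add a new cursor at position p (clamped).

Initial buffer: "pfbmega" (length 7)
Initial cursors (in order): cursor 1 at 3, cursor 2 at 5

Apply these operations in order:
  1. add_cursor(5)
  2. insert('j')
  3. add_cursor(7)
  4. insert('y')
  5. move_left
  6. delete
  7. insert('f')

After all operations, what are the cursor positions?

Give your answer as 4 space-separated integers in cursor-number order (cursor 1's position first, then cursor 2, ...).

After op 1 (add_cursor(5)): buffer="pfbmega" (len 7), cursors c1@3 c2@5 c3@5, authorship .......
After op 2 (insert('j')): buffer="pfbjmejjga" (len 10), cursors c1@4 c2@8 c3@8, authorship ...1..23..
After op 3 (add_cursor(7)): buffer="pfbjmejjga" (len 10), cursors c1@4 c4@7 c2@8 c3@8, authorship ...1..23..
After op 4 (insert('y')): buffer="pfbjymejyjyyga" (len 14), cursors c1@5 c4@9 c2@12 c3@12, authorship ...11..24323..
After op 5 (move_left): buffer="pfbjymejyjyyga" (len 14), cursors c1@4 c4@8 c2@11 c3@11, authorship ...11..24323..
After op 6 (delete): buffer="pfbymeyyga" (len 10), cursors c1@3 c4@6 c2@7 c3@7, authorship ...1..43..
After op 7 (insert('f')): buffer="pfbfymefyffyga" (len 14), cursors c1@4 c4@8 c2@11 c3@11, authorship ...11..44233..

Answer: 4 11 11 8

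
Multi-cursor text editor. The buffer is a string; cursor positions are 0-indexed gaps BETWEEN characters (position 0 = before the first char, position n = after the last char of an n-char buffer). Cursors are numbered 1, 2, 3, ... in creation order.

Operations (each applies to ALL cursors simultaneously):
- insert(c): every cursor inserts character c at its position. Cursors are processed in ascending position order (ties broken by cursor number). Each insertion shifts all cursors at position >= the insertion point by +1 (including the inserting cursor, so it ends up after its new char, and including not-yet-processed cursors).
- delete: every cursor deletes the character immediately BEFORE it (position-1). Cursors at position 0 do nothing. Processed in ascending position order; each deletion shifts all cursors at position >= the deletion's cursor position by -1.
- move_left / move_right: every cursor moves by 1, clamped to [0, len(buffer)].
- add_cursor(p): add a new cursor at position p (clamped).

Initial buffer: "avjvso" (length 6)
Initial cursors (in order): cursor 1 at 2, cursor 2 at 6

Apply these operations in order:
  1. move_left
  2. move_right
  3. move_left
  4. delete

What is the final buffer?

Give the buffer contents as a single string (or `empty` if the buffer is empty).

Answer: vjvo

Derivation:
After op 1 (move_left): buffer="avjvso" (len 6), cursors c1@1 c2@5, authorship ......
After op 2 (move_right): buffer="avjvso" (len 6), cursors c1@2 c2@6, authorship ......
After op 3 (move_left): buffer="avjvso" (len 6), cursors c1@1 c2@5, authorship ......
After op 4 (delete): buffer="vjvo" (len 4), cursors c1@0 c2@3, authorship ....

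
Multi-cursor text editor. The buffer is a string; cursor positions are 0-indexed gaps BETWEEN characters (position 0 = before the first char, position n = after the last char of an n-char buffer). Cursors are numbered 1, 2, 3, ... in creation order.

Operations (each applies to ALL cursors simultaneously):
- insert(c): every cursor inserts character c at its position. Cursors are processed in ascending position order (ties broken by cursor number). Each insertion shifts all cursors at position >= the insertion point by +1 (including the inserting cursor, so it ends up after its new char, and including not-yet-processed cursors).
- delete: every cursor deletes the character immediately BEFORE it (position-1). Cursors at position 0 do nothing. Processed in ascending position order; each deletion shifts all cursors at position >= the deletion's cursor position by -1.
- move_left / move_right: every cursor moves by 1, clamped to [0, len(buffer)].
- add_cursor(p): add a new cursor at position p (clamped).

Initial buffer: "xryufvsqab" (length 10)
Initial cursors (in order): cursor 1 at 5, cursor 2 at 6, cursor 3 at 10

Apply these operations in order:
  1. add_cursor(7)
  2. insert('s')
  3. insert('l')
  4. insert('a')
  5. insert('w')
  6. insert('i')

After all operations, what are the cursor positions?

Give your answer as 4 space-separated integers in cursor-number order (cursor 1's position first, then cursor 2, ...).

After op 1 (add_cursor(7)): buffer="xryufvsqab" (len 10), cursors c1@5 c2@6 c4@7 c3@10, authorship ..........
After op 2 (insert('s')): buffer="xryufsvsssqabs" (len 14), cursors c1@6 c2@8 c4@10 c3@14, authorship .....1.2.4...3
After op 3 (insert('l')): buffer="xryufslvslsslqabsl" (len 18), cursors c1@7 c2@10 c4@13 c3@18, authorship .....11.22.44...33
After op 4 (insert('a')): buffer="xryufslavslasslaqabsla" (len 22), cursors c1@8 c2@12 c4@16 c3@22, authorship .....111.222.444...333
After op 5 (insert('w')): buffer="xryufslawvslawsslawqabslaw" (len 26), cursors c1@9 c2@14 c4@19 c3@26, authorship .....1111.2222.4444...3333
After op 6 (insert('i')): buffer="xryufslawivslawisslawiqabslawi" (len 30), cursors c1@10 c2@16 c4@22 c3@30, authorship .....11111.22222.44444...33333

Answer: 10 16 30 22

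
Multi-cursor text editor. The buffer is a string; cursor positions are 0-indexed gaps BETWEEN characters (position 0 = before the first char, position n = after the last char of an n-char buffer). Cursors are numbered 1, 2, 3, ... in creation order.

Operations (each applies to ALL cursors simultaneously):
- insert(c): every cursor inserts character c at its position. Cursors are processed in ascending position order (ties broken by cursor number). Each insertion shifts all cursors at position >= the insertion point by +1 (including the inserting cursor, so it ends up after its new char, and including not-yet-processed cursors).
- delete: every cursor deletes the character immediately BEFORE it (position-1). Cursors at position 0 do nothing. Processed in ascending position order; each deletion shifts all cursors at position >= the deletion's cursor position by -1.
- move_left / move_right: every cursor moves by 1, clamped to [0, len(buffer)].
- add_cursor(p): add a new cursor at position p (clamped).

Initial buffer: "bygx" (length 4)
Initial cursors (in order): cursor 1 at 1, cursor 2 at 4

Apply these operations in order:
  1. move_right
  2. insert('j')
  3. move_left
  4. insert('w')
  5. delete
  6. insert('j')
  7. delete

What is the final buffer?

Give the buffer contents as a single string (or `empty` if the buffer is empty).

After op 1 (move_right): buffer="bygx" (len 4), cursors c1@2 c2@4, authorship ....
After op 2 (insert('j')): buffer="byjgxj" (len 6), cursors c1@3 c2@6, authorship ..1..2
After op 3 (move_left): buffer="byjgxj" (len 6), cursors c1@2 c2@5, authorship ..1..2
After op 4 (insert('w')): buffer="bywjgxwj" (len 8), cursors c1@3 c2@7, authorship ..11..22
After op 5 (delete): buffer="byjgxj" (len 6), cursors c1@2 c2@5, authorship ..1..2
After op 6 (insert('j')): buffer="byjjgxjj" (len 8), cursors c1@3 c2@7, authorship ..11..22
After op 7 (delete): buffer="byjgxj" (len 6), cursors c1@2 c2@5, authorship ..1..2

Answer: byjgxj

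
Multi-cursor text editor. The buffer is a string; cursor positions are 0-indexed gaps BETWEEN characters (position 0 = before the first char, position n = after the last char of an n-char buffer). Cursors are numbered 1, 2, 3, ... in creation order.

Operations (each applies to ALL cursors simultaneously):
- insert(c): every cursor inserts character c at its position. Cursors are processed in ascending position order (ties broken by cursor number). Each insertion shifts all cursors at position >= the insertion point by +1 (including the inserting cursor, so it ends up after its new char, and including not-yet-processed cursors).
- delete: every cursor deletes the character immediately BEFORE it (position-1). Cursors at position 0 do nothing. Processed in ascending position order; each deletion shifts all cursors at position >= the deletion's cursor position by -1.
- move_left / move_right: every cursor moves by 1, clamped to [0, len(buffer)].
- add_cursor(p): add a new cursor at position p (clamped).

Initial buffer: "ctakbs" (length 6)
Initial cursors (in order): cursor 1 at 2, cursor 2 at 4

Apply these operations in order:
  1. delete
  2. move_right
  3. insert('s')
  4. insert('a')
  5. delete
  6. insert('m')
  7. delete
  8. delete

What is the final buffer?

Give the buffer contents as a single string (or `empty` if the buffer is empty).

Answer: cabs

Derivation:
After op 1 (delete): buffer="cabs" (len 4), cursors c1@1 c2@2, authorship ....
After op 2 (move_right): buffer="cabs" (len 4), cursors c1@2 c2@3, authorship ....
After op 3 (insert('s')): buffer="casbss" (len 6), cursors c1@3 c2@5, authorship ..1.2.
After op 4 (insert('a')): buffer="casabsas" (len 8), cursors c1@4 c2@7, authorship ..11.22.
After op 5 (delete): buffer="casbss" (len 6), cursors c1@3 c2@5, authorship ..1.2.
After op 6 (insert('m')): buffer="casmbsms" (len 8), cursors c1@4 c2@7, authorship ..11.22.
After op 7 (delete): buffer="casbss" (len 6), cursors c1@3 c2@5, authorship ..1.2.
After op 8 (delete): buffer="cabs" (len 4), cursors c1@2 c2@3, authorship ....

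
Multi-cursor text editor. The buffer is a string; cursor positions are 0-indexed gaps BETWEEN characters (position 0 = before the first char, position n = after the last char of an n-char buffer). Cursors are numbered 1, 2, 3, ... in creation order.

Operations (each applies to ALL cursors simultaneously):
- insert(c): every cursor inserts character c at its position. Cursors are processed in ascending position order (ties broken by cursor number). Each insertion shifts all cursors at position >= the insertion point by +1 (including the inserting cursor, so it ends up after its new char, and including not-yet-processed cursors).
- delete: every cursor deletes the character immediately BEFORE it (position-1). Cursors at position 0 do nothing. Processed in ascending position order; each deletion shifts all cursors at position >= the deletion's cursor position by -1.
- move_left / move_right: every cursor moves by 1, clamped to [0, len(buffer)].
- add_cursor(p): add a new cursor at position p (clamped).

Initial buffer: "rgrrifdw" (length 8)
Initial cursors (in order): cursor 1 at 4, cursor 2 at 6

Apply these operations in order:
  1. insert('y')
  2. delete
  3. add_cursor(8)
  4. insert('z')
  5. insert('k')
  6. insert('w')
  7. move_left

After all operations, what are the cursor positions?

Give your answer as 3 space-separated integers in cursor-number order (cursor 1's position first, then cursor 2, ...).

Answer: 6 11 16

Derivation:
After op 1 (insert('y')): buffer="rgrryifydw" (len 10), cursors c1@5 c2@8, authorship ....1..2..
After op 2 (delete): buffer="rgrrifdw" (len 8), cursors c1@4 c2@6, authorship ........
After op 3 (add_cursor(8)): buffer="rgrrifdw" (len 8), cursors c1@4 c2@6 c3@8, authorship ........
After op 4 (insert('z')): buffer="rgrrzifzdwz" (len 11), cursors c1@5 c2@8 c3@11, authorship ....1..2..3
After op 5 (insert('k')): buffer="rgrrzkifzkdwzk" (len 14), cursors c1@6 c2@10 c3@14, authorship ....11..22..33
After op 6 (insert('w')): buffer="rgrrzkwifzkwdwzkw" (len 17), cursors c1@7 c2@12 c3@17, authorship ....111..222..333
After op 7 (move_left): buffer="rgrrzkwifzkwdwzkw" (len 17), cursors c1@6 c2@11 c3@16, authorship ....111..222..333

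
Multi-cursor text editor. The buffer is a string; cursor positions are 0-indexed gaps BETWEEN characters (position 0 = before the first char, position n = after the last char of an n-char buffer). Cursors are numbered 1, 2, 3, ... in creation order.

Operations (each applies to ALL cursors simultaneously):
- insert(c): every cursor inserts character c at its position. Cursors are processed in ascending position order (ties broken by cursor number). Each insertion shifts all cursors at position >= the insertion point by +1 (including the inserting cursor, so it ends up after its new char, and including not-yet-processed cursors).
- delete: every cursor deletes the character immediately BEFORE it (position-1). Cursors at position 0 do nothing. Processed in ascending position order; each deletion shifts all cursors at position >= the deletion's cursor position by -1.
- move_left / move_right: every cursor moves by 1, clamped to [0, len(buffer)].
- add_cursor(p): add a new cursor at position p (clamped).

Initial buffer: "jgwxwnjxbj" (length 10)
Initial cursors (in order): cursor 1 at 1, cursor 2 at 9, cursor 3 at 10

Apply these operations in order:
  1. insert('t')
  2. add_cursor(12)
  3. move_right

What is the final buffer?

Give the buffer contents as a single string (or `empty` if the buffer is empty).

After op 1 (insert('t')): buffer="jtgwxwnjxbtjt" (len 13), cursors c1@2 c2@11 c3@13, authorship .1........2.3
After op 2 (add_cursor(12)): buffer="jtgwxwnjxbtjt" (len 13), cursors c1@2 c2@11 c4@12 c3@13, authorship .1........2.3
After op 3 (move_right): buffer="jtgwxwnjxbtjt" (len 13), cursors c1@3 c2@12 c3@13 c4@13, authorship .1........2.3

Answer: jtgwxwnjxbtjt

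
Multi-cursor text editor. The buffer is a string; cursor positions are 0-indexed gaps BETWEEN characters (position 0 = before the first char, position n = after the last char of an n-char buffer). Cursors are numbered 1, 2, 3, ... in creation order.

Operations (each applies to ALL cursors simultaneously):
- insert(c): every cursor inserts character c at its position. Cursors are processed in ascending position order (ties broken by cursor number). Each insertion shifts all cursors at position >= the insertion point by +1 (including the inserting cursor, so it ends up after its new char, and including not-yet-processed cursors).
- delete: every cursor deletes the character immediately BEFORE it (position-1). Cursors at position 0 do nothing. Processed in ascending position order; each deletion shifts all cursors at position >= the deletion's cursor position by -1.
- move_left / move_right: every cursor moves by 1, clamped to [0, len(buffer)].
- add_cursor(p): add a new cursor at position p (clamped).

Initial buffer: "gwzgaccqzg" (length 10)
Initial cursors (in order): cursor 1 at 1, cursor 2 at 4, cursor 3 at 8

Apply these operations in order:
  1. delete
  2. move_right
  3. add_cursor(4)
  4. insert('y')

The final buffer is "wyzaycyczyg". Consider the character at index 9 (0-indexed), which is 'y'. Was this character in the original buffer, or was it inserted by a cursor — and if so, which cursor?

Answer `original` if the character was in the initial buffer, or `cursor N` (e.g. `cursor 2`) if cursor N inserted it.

After op 1 (delete): buffer="wzacczg" (len 7), cursors c1@0 c2@2 c3@5, authorship .......
After op 2 (move_right): buffer="wzacczg" (len 7), cursors c1@1 c2@3 c3@6, authorship .......
After op 3 (add_cursor(4)): buffer="wzacczg" (len 7), cursors c1@1 c2@3 c4@4 c3@6, authorship .......
After op 4 (insert('y')): buffer="wyzaycyczyg" (len 11), cursors c1@2 c2@5 c4@7 c3@10, authorship .1..2.4..3.
Authorship (.=original, N=cursor N): . 1 . . 2 . 4 . . 3 .
Index 9: author = 3

Answer: cursor 3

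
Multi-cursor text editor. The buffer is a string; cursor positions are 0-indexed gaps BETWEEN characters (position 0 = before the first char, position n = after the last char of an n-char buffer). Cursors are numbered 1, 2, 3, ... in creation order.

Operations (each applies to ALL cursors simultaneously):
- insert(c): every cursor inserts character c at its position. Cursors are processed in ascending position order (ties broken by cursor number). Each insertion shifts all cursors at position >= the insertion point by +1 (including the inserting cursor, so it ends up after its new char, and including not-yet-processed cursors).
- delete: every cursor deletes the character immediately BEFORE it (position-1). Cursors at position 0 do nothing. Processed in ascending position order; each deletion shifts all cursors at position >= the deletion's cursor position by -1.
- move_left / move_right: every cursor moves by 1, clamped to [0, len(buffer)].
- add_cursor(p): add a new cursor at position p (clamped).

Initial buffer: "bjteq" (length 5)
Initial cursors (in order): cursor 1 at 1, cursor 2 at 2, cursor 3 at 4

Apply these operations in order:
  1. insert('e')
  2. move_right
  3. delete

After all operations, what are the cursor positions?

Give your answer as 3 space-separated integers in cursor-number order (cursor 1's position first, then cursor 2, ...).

Answer: 2 3 5

Derivation:
After op 1 (insert('e')): buffer="bejeteeq" (len 8), cursors c1@2 c2@4 c3@7, authorship .1.2..3.
After op 2 (move_right): buffer="bejeteeq" (len 8), cursors c1@3 c2@5 c3@8, authorship .1.2..3.
After op 3 (delete): buffer="beeee" (len 5), cursors c1@2 c2@3 c3@5, authorship .12.3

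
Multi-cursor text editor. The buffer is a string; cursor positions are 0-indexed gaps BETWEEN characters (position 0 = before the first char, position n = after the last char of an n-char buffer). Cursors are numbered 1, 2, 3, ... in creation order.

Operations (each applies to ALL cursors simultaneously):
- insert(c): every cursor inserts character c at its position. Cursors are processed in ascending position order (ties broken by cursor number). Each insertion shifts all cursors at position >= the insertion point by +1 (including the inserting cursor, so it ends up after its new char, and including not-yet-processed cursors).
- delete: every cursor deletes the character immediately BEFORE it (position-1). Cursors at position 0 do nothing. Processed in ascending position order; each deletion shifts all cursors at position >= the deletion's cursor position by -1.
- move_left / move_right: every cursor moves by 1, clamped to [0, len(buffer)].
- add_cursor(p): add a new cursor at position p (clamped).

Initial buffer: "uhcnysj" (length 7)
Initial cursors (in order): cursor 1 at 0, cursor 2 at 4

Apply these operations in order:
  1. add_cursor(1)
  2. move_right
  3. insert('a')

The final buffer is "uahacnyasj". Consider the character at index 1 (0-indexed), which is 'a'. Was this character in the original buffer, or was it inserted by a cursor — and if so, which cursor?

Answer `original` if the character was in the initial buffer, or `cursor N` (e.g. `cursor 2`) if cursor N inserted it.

Answer: cursor 1

Derivation:
After op 1 (add_cursor(1)): buffer="uhcnysj" (len 7), cursors c1@0 c3@1 c2@4, authorship .......
After op 2 (move_right): buffer="uhcnysj" (len 7), cursors c1@1 c3@2 c2@5, authorship .......
After op 3 (insert('a')): buffer="uahacnyasj" (len 10), cursors c1@2 c3@4 c2@8, authorship .1.3...2..
Authorship (.=original, N=cursor N): . 1 . 3 . . . 2 . .
Index 1: author = 1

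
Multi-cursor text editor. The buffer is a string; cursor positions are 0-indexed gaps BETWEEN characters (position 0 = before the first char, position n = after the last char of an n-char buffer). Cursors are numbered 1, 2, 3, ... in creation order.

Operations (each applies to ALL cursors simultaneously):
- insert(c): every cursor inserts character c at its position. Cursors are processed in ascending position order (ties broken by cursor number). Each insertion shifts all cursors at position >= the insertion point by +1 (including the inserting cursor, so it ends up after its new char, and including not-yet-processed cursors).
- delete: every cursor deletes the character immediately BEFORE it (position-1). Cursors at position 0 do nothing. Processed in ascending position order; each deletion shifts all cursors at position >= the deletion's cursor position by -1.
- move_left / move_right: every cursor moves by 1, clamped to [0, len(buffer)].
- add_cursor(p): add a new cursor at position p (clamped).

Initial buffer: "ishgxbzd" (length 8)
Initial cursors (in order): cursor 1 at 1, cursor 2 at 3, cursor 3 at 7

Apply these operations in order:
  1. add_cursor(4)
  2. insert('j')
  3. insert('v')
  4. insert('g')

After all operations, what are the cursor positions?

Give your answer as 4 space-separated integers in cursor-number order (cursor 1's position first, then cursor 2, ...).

Answer: 4 9 19 13

Derivation:
After op 1 (add_cursor(4)): buffer="ishgxbzd" (len 8), cursors c1@1 c2@3 c4@4 c3@7, authorship ........
After op 2 (insert('j')): buffer="ijshjgjxbzjd" (len 12), cursors c1@2 c2@5 c4@7 c3@11, authorship .1..2.4...3.
After op 3 (insert('v')): buffer="ijvshjvgjvxbzjvd" (len 16), cursors c1@3 c2@7 c4@10 c3@15, authorship .11..22.44...33.
After op 4 (insert('g')): buffer="ijvgshjvggjvgxbzjvgd" (len 20), cursors c1@4 c2@9 c4@13 c3@19, authorship .111..222.444...333.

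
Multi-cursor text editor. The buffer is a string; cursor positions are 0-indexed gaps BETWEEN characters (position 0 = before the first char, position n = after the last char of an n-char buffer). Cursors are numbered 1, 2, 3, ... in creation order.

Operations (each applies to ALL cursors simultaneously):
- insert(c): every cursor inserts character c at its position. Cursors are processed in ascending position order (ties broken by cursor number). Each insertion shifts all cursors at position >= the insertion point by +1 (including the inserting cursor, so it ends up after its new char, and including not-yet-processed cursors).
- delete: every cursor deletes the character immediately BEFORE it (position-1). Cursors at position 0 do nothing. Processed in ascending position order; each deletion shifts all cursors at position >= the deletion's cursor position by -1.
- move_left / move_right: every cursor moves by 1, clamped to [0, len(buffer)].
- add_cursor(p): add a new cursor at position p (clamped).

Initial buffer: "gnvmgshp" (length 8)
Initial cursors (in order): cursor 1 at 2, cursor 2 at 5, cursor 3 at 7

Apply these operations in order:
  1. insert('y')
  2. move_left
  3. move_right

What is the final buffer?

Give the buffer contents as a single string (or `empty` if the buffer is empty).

After op 1 (insert('y')): buffer="gnyvmgyshyp" (len 11), cursors c1@3 c2@7 c3@10, authorship ..1...2..3.
After op 2 (move_left): buffer="gnyvmgyshyp" (len 11), cursors c1@2 c2@6 c3@9, authorship ..1...2..3.
After op 3 (move_right): buffer="gnyvmgyshyp" (len 11), cursors c1@3 c2@7 c3@10, authorship ..1...2..3.

Answer: gnyvmgyshyp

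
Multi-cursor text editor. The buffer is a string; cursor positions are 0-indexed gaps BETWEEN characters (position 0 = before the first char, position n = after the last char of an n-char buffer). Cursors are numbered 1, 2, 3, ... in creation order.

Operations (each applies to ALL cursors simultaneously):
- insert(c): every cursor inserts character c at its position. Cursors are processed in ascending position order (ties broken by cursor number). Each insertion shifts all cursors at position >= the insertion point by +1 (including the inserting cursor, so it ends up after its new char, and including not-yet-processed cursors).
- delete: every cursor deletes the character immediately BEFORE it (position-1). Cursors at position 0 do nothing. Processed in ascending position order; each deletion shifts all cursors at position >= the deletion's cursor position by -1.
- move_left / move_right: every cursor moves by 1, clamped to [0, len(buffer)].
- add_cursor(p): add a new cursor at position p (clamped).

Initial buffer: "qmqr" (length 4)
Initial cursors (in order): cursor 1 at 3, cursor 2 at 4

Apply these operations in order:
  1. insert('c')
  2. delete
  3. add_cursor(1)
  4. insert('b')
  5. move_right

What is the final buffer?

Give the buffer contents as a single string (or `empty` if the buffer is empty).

After op 1 (insert('c')): buffer="qmqcrc" (len 6), cursors c1@4 c2@6, authorship ...1.2
After op 2 (delete): buffer="qmqr" (len 4), cursors c1@3 c2@4, authorship ....
After op 3 (add_cursor(1)): buffer="qmqr" (len 4), cursors c3@1 c1@3 c2@4, authorship ....
After op 4 (insert('b')): buffer="qbmqbrb" (len 7), cursors c3@2 c1@5 c2@7, authorship .3..1.2
After op 5 (move_right): buffer="qbmqbrb" (len 7), cursors c3@3 c1@6 c2@7, authorship .3..1.2

Answer: qbmqbrb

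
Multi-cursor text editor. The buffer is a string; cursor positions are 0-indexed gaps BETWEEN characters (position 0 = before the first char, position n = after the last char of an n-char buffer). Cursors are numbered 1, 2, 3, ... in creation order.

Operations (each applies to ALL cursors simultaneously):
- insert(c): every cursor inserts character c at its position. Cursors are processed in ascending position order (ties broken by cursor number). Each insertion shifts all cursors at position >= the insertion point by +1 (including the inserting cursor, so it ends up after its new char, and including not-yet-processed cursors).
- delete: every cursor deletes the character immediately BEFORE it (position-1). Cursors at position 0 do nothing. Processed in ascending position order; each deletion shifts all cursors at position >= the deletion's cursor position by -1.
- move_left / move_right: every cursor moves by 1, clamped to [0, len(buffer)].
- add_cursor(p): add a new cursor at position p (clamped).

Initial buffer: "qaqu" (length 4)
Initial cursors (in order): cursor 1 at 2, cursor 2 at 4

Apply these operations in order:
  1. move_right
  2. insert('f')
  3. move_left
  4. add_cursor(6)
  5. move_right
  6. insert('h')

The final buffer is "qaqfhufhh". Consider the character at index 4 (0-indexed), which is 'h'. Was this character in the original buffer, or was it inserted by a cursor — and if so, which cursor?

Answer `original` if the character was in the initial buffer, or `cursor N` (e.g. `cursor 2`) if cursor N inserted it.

After op 1 (move_right): buffer="qaqu" (len 4), cursors c1@3 c2@4, authorship ....
After op 2 (insert('f')): buffer="qaqfuf" (len 6), cursors c1@4 c2@6, authorship ...1.2
After op 3 (move_left): buffer="qaqfuf" (len 6), cursors c1@3 c2@5, authorship ...1.2
After op 4 (add_cursor(6)): buffer="qaqfuf" (len 6), cursors c1@3 c2@5 c3@6, authorship ...1.2
After op 5 (move_right): buffer="qaqfuf" (len 6), cursors c1@4 c2@6 c3@6, authorship ...1.2
After op 6 (insert('h')): buffer="qaqfhufhh" (len 9), cursors c1@5 c2@9 c3@9, authorship ...11.223
Authorship (.=original, N=cursor N): . . . 1 1 . 2 2 3
Index 4: author = 1

Answer: cursor 1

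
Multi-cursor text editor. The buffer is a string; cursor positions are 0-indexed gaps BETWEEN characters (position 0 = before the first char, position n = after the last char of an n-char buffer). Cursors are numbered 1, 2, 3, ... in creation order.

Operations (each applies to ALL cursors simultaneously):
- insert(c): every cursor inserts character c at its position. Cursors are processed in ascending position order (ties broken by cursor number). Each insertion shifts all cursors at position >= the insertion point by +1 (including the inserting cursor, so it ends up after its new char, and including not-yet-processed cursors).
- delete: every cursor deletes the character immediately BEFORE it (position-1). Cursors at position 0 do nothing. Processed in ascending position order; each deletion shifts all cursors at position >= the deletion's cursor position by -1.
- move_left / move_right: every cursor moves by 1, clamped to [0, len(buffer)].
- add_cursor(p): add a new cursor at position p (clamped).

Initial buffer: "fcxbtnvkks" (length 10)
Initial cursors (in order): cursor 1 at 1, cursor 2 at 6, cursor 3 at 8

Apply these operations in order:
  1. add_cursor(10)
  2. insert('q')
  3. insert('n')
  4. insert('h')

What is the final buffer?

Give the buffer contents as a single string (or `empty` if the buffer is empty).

After op 1 (add_cursor(10)): buffer="fcxbtnvkks" (len 10), cursors c1@1 c2@6 c3@8 c4@10, authorship ..........
After op 2 (insert('q')): buffer="fqcxbtnqvkqksq" (len 14), cursors c1@2 c2@8 c3@11 c4@14, authorship .1.....2..3..4
After op 3 (insert('n')): buffer="fqncxbtnqnvkqnksqn" (len 18), cursors c1@3 c2@10 c3@14 c4@18, authorship .11.....22..33..44
After op 4 (insert('h')): buffer="fqnhcxbtnqnhvkqnhksqnh" (len 22), cursors c1@4 c2@12 c3@17 c4@22, authorship .111.....222..333..444

Answer: fqnhcxbtnqnhvkqnhksqnh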